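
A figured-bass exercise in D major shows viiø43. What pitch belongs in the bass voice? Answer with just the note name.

G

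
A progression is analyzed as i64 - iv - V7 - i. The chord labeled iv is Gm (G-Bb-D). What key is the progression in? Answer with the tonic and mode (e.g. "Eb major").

D minor

The anchor chord is a minor triad on G, labeled iv.
Counting down 3 scale steps from G places the tonic on D; a minor triad on degree 4 is diatonic only in minor.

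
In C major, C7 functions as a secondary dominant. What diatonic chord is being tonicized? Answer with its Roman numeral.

IV

The chord is a dominant seventh chord on C.
A dominant resolves down a perfect fifth: C → F. In C major, F is scale degree 4, i.e. IV.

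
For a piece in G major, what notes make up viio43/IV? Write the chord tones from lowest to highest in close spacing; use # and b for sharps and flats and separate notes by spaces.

F Ab B D

The slash marks an applied leading-tone chord: viio of IV. In G major, IV is C, so the leading tone to it is B, a half step below.
Building a fully diminished seventh chord on B gives B-D-F-Ab.
The figured bass 43 indicates second inversion, placing the fifth (F) in the bass: F-Ab-B-D.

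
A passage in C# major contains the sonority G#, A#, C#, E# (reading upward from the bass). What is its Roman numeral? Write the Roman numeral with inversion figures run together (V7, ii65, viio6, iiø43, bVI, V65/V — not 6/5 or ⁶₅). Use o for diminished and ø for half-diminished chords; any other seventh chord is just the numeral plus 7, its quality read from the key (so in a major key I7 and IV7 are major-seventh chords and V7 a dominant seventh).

vi42

The pitches A#-C#-E#-G# form a minor seventh chord rooted on A#.
A# is scale degree 6 in C# major, and a minor seventh chord on that degree is written vi7.
With G# in the bass the chord is in third inversion, so the figured bass is 42.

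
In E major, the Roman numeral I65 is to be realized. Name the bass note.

I in E major has root E; the chord is E-G#-B-D#.
The figure 65 means first inversion — the third is in the bass.

G#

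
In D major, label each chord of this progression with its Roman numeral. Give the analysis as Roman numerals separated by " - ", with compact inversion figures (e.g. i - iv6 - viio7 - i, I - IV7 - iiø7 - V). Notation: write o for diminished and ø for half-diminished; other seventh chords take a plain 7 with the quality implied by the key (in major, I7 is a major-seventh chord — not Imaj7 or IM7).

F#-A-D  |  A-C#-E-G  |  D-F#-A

I6 - V7 - I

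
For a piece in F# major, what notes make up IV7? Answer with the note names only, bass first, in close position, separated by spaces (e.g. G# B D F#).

In F# major, the subdominant is B, and the diatonic chord built there is a major seventh chord.
That chord is spelled B-D#-F#-A#.

B D# F# A#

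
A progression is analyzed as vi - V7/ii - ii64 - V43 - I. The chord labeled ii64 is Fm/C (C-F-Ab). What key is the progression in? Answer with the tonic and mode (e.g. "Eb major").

Eb major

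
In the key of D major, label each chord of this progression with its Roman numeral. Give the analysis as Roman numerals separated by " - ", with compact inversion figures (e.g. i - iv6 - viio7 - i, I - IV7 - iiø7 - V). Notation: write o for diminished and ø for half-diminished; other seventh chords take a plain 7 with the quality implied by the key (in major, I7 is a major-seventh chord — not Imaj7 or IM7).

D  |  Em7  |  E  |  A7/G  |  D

I - ii7 - V/V - V42 - I

D: major triad on D = scale degree 1 → I.
Em7: minor seventh chord on E = scale degree 2 → ii7.
E: a major triad on E, the applied dominant of V → V/V.
A7/G: root A is the dominant; dominant seventh chord there is V42.
D has root D, degree 1 in D major, so I.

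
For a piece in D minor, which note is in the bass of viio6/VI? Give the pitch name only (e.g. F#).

C

The applied chord viio6/VI is rooted on A: A-C-Eb.
The figure 6 means first inversion — the third is in the bass.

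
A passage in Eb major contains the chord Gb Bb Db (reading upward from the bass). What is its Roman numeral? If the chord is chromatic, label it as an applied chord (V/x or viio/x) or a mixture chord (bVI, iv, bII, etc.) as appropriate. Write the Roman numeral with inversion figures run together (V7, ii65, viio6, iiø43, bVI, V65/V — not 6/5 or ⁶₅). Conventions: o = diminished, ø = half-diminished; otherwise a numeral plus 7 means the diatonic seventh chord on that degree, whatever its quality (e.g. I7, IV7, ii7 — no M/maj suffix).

The pitches Gb-Bb-Db form a major triad rooted on Gb.
Gb is the lowered third degree of Eb major (diatonic 3 would be G). This is a major triad on the lowered third degree, borrowed from the parallel minor.

bIII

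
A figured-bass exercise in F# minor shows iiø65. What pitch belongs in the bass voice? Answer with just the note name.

B

iiø in F# minor has root G#; the chord is G#-B-D-F#.
The figure 65 means first inversion — the third is in the bass.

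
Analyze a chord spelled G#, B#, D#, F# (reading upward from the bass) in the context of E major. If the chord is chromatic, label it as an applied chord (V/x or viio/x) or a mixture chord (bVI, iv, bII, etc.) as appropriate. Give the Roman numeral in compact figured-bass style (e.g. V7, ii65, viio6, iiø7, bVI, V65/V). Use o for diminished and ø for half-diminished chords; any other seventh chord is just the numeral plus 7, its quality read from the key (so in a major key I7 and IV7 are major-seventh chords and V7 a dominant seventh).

V7/vi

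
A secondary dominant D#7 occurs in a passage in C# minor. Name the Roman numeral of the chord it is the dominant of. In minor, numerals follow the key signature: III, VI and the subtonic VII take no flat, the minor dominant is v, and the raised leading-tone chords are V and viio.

V

The chord is a dominant seventh chord on D#.
A dominant resolves down a perfect fifth: D# → G#. In C# minor, G# is scale degree 5, i.e. V.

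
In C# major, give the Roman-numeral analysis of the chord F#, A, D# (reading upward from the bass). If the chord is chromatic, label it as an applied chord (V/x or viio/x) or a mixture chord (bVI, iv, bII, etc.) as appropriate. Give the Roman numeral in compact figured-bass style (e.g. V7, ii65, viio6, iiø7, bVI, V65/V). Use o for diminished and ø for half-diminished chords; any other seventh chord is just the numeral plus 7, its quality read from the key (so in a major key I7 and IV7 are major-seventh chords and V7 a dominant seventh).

Stacked in thirds the chord is D#-F#-A: a diminished triad on D#.
D# is the second degree of C# major. This is the diminished supertonic triad, borrowed from the parallel minor.
With F# in the bass the chord is in first inversion, so the figured bass is 6.

iio6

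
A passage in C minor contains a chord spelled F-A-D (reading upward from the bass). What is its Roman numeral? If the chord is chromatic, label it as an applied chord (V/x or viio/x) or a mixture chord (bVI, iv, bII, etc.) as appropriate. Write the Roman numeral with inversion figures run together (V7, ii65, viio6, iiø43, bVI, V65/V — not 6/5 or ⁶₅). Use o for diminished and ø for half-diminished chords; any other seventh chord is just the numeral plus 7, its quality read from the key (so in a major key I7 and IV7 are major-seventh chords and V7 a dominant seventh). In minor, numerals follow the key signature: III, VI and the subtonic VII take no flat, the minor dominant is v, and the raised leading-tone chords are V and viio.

ii6

Stacked in thirds the chord is D-F-A: a minor triad on D.
D is the second degree of C minor. This is the minor supertonic, borrowed from the parallel major (the Dorian ii).
With F in the bass the chord is in first inversion, so the figured bass is 6.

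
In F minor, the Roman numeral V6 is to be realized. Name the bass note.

V in F minor has root C; the chord is C-E-G.
The figure 6 means first inversion — the third is in the bass.

E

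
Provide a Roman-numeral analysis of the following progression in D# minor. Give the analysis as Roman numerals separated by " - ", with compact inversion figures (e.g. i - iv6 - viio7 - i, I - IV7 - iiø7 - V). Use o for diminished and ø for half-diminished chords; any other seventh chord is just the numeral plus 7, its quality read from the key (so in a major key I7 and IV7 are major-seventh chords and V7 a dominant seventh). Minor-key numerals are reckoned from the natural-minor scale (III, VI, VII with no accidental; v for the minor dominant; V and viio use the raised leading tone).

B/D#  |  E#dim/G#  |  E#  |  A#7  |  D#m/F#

VI6 - iio6 - V/V - V7 - i6

B/D#: root B is the submediant; major triad there is VI6.
E#dim/G#: diminished triad on E# = scale degree 2 → iio6.
E#: chromatic; E# is V of V, so V/V.
A#7: root A# is the dominant; dominant seventh chord there is V7.
D#m/F#: root D# is the tonic; minor triad there is i6.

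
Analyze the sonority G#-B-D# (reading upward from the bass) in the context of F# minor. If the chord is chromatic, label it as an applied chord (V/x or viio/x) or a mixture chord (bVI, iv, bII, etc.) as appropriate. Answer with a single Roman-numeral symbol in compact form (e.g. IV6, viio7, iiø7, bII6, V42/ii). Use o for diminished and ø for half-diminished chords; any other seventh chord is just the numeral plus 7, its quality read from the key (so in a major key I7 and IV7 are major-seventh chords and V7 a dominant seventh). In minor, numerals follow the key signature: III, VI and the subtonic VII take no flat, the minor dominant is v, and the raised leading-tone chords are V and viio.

The pitches G#-B-D# form a minor triad rooted on G#.
G# is the second degree of F# minor. This is the minor supertonic, borrowed from the parallel major (the Dorian ii).

ii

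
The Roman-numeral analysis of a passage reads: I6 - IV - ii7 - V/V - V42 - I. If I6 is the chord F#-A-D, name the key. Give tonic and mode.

D major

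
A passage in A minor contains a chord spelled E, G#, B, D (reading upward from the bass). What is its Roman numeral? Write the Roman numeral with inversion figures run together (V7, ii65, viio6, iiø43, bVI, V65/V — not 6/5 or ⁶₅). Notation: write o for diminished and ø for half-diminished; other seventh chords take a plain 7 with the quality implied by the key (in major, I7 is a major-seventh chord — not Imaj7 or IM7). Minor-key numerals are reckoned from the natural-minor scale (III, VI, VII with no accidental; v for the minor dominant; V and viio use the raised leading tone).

V7

Stacked in thirds the chord is E-G#-B-D: a dominant seventh chord on E.
In A minor, E is the dominant; the diatonic dominant seventh chord there is V7.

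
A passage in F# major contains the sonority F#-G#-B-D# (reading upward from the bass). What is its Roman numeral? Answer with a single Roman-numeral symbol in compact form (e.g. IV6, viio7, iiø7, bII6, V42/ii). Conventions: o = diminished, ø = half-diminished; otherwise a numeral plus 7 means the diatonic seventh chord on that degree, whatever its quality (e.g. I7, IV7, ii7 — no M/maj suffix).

The pitches G#-B-D#-F# form a minor seventh chord rooted on G#.
In F# major, G# is the supertonic; the diatonic minor seventh chord there is ii7.
With F# in the bass the chord is in third inversion, so the figured bass is 42.

ii42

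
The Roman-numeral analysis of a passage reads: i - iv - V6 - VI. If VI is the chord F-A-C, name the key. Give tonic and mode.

A minor

The anchor chord is a major triad on F, labeled VI.
If F is scale degree 6 and the mode makes that degree carry a major triad, the tonic is A and the mode is minor.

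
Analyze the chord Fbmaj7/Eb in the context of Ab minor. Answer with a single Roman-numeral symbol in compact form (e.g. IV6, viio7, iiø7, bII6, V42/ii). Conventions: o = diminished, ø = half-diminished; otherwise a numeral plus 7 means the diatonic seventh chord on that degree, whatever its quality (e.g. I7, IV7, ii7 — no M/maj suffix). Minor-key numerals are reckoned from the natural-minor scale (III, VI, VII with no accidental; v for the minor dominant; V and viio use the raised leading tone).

The pitches Fb-Ab-Cb-Eb form a major seventh chord rooted on Fb.
Fb is scale degree 6 in Ab minor, and a major seventh chord on that degree is written VI7.
With Eb in the bass the chord is in third inversion, so the figured bass is 42.

VI42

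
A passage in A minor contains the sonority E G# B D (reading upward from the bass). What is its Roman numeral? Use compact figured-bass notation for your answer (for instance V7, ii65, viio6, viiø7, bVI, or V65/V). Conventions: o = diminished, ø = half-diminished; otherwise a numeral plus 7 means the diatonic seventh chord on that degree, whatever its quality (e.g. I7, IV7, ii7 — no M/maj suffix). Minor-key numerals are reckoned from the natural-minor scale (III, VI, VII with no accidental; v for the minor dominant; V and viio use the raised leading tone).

Stacked in thirds the chord is E-G#-B-D: a dominant seventh chord on E.
E is scale degree 5 in A minor, and a dominant seventh chord on that degree is written V7.

V7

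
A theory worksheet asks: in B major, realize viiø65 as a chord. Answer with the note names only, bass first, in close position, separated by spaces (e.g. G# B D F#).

C# E G# A#

In B major, the seventh degree is A#, and the diatonic chord built there is a half-diminished seventh chord.
That chord is spelled A#-C#-E-G#.
With the 65 figure the chord is in first inversion; from the bass C# upward in close position it reads C#-E-G#-A#.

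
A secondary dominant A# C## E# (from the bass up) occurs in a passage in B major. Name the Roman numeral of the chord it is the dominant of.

The chord is a major triad on A#.
A dominant resolves down a perfect fifth: A# → D#. In B major, D# is scale degree 3, i.e. iii.

iii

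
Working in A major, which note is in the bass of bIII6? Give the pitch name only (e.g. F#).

E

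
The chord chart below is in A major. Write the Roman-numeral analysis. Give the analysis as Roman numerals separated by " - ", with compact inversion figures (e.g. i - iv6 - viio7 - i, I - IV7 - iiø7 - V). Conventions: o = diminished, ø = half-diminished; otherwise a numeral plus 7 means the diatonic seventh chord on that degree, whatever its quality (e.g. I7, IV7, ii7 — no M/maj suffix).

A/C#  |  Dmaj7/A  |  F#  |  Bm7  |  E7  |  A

A/C# has root A, degree 1 in A major, so I6.
Dmaj7/A: root D is the subdominant; major seventh chord there is IV43.
F#: chromatic; F# is V of ii, so V/ii.
Bm7 has root B, degree 2 in A major, so ii7.
E7: root E is the dominant; dominant seventh chord there is V7.
A has root A, degree 1 in A major, so I.

I6 - IV43 - V/ii - ii7 - V7 - I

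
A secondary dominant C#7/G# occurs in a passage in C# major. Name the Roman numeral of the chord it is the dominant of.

The chord is a dominant seventh chord on C#.
A dominant resolves down a perfect fifth: C# → F#. In C# major, F# is scale degree 4, i.e. IV.

IV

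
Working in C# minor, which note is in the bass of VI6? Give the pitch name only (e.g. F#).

VI in C# minor has root A; the chord is A-C#-E.
The figure 6 means first inversion — the third is in the bass.

C#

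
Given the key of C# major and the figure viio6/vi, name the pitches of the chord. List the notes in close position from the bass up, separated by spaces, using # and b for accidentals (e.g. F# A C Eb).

B# D# G##

The slash marks an applied leading-tone chord: viio of vi. In C# major, vi is A#, so the leading tone to it is G##, a half step below.
Building a diminished triad on G## gives G##-B#-D#.
With the 6 figure the chord is in first inversion; from the bass B# upward in close position it reads B#-D#-G##.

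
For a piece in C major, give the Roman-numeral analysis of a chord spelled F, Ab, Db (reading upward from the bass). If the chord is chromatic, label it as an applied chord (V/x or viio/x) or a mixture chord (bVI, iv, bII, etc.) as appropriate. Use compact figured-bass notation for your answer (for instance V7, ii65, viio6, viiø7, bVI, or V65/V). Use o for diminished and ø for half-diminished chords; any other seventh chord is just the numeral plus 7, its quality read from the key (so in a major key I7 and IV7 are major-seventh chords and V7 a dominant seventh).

bII6

Stacked in thirds the chord is Db-F-Ab: a major triad on Db.
Db is the lowered second degree of C major (diatonic 2 would be D). This is the Neapolitan sixth — a major triad on the lowered second degree, here in its customary first inversion.
With F in the bass the chord is in first inversion, so the figured bass is 6.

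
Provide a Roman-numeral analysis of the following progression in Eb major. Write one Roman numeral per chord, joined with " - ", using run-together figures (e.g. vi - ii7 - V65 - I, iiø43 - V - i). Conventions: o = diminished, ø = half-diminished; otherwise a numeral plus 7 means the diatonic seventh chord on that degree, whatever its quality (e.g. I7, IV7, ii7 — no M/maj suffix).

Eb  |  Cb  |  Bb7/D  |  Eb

Eb has root Eb, degree 1 in Eb major, so I.
Cb: major triad on Cb — chromatic; bVI (borrowed from the parallel minor).
Bb7/D: dominant seventh chord on Bb = scale degree 5 → V65.
Eb: major triad on Eb = scale degree 1 → I.

I - bVI - V65 - I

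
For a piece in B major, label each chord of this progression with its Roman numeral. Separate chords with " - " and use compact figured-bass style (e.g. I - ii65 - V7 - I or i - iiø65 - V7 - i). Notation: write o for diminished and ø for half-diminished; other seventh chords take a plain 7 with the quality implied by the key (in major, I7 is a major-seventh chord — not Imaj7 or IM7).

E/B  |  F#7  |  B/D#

IV64 - V7 - I6

E/B has root E, degree 4 in B major, so IV64.
F#7 has root F#, degree 5 in B major, so V7.
B/D#: major triad on B = scale degree 1 → I6.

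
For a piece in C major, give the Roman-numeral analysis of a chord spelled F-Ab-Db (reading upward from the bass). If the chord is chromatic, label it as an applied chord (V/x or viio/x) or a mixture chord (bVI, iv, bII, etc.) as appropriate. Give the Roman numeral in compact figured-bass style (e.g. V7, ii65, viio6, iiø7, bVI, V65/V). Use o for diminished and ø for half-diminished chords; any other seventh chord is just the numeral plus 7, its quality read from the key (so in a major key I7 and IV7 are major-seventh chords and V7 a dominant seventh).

bII6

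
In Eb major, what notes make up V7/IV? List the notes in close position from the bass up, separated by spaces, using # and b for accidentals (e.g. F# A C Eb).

The slash means an applied dominant: we want the dominant of IV. In Eb major, IV is Ab major, and its dominant is built on Eb.
Building a dominant seventh chord on Eb gives Eb-G-Bb-Db.

Eb G Bb Db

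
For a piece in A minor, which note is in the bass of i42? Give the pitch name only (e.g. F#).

i in A minor has root A; the chord is A-C-E-G.
The figure 42 means third inversion — the seventh is in the bass.

G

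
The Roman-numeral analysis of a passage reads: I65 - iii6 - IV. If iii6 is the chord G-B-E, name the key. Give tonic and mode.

The anchor chord is a minor triad on E, labeled iii6.
Counting down 2 scale steps from E places the tonic on C; a minor triad on degree 3 is diatonic only in major.

C major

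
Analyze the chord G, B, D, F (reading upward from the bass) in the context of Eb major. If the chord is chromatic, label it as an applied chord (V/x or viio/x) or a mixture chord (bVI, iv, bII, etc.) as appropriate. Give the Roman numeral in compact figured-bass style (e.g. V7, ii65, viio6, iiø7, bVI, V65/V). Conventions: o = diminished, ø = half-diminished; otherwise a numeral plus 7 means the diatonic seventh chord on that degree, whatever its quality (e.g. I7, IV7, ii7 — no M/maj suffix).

The pitches G-B-D-F form a dominant seventh chord rooted on G.
G is not a diatonic chord root with this quality in Eb major, but it lies a perfect fifth above C (vi), so the chord functions as an applied dominant of vi.

V7/vi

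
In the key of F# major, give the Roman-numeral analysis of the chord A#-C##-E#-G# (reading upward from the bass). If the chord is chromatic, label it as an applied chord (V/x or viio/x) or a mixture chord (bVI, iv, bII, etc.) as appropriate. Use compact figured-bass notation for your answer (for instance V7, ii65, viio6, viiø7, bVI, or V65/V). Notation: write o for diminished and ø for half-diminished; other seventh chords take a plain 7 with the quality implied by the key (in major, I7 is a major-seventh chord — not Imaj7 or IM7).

Stacked in thirds the chord is A#-C##-E#-G#: a dominant seventh chord on A#.
A# is not a diatonic chord root with this quality in F# major, but it lies a perfect fifth above D# (vi), so the chord functions as an applied dominant of vi.

V7/vi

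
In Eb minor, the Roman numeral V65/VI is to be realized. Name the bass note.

The applied chord V65/VI is rooted on Gb: Gb-Bb-Db-Fb.
The figure 65 means first inversion — the third is in the bass.

Bb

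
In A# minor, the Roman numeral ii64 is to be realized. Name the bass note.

F##

ii in A# minor has root B#; the chord is B#-D#-F##.
The figure 64 means second inversion — the fifth is in the bass.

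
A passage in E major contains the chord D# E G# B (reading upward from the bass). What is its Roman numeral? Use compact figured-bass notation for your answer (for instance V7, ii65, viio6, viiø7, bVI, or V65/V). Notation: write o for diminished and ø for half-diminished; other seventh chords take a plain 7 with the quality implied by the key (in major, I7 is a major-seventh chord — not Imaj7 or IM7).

Stacked in thirds the chord is E-G#-B-D#: a major seventh chord on E.
E is scale degree 1 in E major, and a major seventh chord on that degree is written I7.
With D# in the bass the chord is in third inversion, so the figured bass is 42.

I42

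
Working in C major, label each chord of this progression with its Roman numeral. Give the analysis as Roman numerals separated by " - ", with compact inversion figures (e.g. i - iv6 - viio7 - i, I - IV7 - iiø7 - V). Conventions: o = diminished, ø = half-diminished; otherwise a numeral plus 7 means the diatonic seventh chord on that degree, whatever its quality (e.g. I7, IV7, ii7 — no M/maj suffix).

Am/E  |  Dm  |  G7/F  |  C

Am/E has root A, degree 6 in C major, so vi64.
Dm: minor triad on D = scale degree 2 → ii.
G7/F: dominant seventh chord on G = scale degree 5 → V42.
C: major triad on C = scale degree 1 → I.

vi64 - ii - V42 - I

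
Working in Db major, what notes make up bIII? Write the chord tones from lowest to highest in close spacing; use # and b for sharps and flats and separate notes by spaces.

Fb Ab Cb

bIII is a major triad on the lowered third degree, borrowed from the parallel minor. In Db major that root is Fb.
So the chord is Fb-Ab-Cb.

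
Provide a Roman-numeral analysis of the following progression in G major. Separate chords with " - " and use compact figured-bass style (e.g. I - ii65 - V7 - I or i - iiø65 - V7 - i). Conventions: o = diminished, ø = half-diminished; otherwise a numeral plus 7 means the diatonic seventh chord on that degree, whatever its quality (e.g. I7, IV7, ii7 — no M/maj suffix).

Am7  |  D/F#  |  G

Am7 has root A, degree 2 in G major, so ii7.
D/F# has root D, degree 5 in G major, so V6.
G: major triad on G = scale degree 1 → I.

ii7 - V6 - I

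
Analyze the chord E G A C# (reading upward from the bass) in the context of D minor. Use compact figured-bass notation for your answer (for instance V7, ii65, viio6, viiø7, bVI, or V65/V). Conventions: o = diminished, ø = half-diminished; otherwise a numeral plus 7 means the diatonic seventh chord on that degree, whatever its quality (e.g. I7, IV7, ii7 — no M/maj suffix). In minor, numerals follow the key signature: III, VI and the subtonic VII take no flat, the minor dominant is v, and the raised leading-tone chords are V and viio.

V43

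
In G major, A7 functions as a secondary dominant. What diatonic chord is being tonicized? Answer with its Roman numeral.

V

The chord is a dominant seventh chord on A.
A dominant resolves down a perfect fifth: A → D. In G major, D is scale degree 5, i.e. V.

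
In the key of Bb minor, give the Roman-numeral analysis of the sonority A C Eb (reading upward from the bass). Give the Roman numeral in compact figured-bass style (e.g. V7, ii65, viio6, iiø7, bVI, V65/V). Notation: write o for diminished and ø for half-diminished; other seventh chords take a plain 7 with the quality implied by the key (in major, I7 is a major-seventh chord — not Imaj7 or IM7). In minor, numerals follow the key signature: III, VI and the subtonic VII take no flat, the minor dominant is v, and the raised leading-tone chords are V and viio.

viio

Stacked in thirds the chord is A-C-Eb: a diminished triad on A.
In Bb minor, A is the leading tone; the diatonic diminished triad there is viio.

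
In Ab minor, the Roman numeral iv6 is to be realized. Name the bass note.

iv in Ab minor has root Db; the chord is Db-Fb-Ab.
The figure 6 means first inversion — the third is in the bass.

Fb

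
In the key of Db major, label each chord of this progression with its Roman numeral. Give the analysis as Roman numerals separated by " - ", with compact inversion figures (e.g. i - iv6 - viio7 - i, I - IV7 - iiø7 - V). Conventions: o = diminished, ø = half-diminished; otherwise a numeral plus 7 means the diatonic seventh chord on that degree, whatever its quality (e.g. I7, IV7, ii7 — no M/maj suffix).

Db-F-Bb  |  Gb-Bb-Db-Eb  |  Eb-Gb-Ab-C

vi6 - ii65 - V43

Db-F-Bb has root Bb, degree 6 in Db major, so vi6.
Gb-Bb-Db-Eb has root Eb, degree 2 in Db major, so ii65.
Eb-Gb-Ab-C: dominant seventh chord on Ab = scale degree 5 → V43.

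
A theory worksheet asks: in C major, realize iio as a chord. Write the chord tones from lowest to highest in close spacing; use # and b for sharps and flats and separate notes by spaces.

D F Ab

iio is the diminished supertonic triad, borrowed from the parallel minor. In C major that root is D.
So the chord is D-F-Ab, a diminished triad.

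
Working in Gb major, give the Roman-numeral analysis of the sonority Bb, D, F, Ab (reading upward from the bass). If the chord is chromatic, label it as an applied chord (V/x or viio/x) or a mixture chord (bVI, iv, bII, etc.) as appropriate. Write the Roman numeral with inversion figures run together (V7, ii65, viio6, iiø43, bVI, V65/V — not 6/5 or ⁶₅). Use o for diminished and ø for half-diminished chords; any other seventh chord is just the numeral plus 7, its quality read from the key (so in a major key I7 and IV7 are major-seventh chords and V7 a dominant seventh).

V7/vi

Stacked in thirds the chord is Bb-D-F-Ab: a dominant seventh chord on Bb.
Bb is not a diatonic chord root with this quality in Gb major, but it lies a perfect fifth above Eb (vi), so the chord functions as an applied dominant of vi.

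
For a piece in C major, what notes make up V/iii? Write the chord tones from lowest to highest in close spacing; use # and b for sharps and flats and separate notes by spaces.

B D# F#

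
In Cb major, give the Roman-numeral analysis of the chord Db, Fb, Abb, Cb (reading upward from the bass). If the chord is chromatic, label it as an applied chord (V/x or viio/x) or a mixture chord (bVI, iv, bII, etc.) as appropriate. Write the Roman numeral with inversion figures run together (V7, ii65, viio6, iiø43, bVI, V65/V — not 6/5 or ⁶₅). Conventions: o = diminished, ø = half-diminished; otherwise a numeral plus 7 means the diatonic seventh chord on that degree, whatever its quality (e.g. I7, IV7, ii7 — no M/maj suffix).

iiø7

Stacked in thirds the chord is Db-Fb-Abb-Cb: a half-diminished seventh chord on Db.
Db is the second degree of Cb major. This is the half-diminished supertonic seventh, borrowed from the parallel minor.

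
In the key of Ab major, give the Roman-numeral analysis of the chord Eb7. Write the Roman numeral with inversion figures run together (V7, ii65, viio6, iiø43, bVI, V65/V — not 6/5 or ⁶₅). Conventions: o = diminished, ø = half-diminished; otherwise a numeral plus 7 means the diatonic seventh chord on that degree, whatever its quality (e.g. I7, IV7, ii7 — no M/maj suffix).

V7

Stacked in thirds the chord is Eb-G-Bb-Db: a dominant seventh chord on Eb.
In Ab major, Eb is the dominant; the diatonic dominant seventh chord there is V7.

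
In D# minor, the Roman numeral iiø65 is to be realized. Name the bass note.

iiø in D# minor has root E#; the chord is E#-G#-B-D#.
The figure 65 means first inversion — the third is in the bass.

G#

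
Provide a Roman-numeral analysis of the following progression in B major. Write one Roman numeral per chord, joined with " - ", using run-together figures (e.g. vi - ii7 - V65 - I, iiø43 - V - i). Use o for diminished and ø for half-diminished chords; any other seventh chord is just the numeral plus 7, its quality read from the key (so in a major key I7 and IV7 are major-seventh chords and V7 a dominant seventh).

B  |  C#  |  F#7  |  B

I - V/V - V7 - I

B has root B, degree 1 in B major, so I.
C# is the secondary dominant of V (major triad on C#): V/V.
F#7 has root F#, degree 5 in B major, so V7.
B: root B is the tonic; major triad there is I.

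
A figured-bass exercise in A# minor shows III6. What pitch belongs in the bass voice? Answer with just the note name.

III in A# minor has root C#; the chord is C#-E#-G#.
The figure 6 means first inversion — the third is in the bass.

E#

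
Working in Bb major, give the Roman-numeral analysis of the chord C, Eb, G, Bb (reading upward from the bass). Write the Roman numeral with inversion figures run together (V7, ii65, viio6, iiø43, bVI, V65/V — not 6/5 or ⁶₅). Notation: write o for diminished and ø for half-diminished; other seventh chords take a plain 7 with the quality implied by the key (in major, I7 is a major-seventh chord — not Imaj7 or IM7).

ii7

The pitches C-Eb-G-Bb form a minor seventh chord rooted on C.
In Bb major, C is the supertonic; the diatonic minor seventh chord there is ii7.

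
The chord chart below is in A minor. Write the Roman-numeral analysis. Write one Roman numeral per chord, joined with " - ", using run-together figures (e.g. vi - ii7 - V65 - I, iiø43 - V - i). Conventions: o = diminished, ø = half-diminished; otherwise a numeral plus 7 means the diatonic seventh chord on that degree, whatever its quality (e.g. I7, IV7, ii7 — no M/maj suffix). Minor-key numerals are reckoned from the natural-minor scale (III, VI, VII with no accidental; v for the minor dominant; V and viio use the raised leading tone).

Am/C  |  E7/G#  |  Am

i6 - V65 - i

Am/C has root A, degree 1 in A minor, so i6.
E7/G#: dominant seventh chord on E = scale degree 5 → V65.
Am: minor triad on A = scale degree 1 → i.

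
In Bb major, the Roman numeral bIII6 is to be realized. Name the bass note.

bIII in Bb major has root Db; the chord is Db-F-Ab.
The figure 6 means first inversion — the third is in the bass.

F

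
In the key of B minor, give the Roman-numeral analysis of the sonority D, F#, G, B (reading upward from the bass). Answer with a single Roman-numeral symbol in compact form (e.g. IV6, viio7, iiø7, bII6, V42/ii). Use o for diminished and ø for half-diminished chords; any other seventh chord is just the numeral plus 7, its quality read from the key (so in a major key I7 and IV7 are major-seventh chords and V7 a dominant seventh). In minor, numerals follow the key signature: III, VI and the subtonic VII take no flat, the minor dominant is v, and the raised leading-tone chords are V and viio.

VI43

Stacked in thirds the chord is G-B-D-F#: a major seventh chord on G.
In B minor, G is the submediant; the diatonic major seventh chord there is VI7.
With D in the bass the chord is in second inversion, so the figured bass is 43.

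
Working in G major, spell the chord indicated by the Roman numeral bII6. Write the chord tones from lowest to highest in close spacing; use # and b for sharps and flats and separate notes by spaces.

C Eb Ab

Scale degree 2 in G major is A; lowering it a half step gives Ab. bII6 is the Neapolitan sixth — a major triad on the lowered second degree, here in its customary first inversion.
So the chord is Ab-C-Eb, a major triad.
The figured bass 6 indicates first inversion, placing the third (C) in the bass: C-Eb-Ab.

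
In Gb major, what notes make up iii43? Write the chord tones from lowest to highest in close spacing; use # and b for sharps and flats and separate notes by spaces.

F Ab Bb Db

In Gb major, the mediant is Bb, and the diatonic chord built there is a minor seventh chord.
Stacking thirds from Bb gives Bb-Db-F-Ab.
The figured bass 43 indicates second inversion, placing the fifth (F) in the bass: F-Ab-Bb-Db.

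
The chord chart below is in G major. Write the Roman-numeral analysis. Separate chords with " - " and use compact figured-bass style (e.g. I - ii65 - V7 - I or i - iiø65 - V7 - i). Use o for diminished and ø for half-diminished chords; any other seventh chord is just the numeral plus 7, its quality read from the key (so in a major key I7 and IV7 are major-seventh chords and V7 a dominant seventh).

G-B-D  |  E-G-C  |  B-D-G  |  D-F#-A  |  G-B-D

I - IV6 - I6 - V - I

G-B-D has root G, degree 1 in G major, so I.
E-G-C has root C, degree 4 in G major, so IV6.
B-D-G: major triad on G = scale degree 1 → I6.
D-F#-A has root D, degree 5 in G major, so V.
G-B-D: root G is the tonic; major triad there is I.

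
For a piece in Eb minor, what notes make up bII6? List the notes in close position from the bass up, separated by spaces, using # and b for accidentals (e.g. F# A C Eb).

Ab Cb Fb

bII6 is the Neapolitan sixth — a major triad on the lowered second degree, here in its customary first inversion. In Eb minor that root is Fb.
So the chord is Fb-Ab-Cb.
The figured bass 6 indicates first inversion, placing the third (Ab) in the bass: Ab-Cb-Fb.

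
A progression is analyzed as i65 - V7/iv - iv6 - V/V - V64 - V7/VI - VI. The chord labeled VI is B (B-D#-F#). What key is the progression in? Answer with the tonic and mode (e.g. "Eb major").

D# minor

VI is given as B-D#-F# — a major triad with root B.
VI on B implies B is the submediant; that puts the tonic at D#, and the uppercase numeral fits minor mode.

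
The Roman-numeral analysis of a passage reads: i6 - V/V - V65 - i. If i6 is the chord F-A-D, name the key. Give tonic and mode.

i6 is given as F-A-D — a minor triad with root D.
If D is scale degree 1 and the mode makes that degree carry a minor triad, the tonic is D and the mode is minor.

D minor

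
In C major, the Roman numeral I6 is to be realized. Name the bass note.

I in C major has root C; the chord is C-E-G.
The figure 6 means first inversion — the third is in the bass.

E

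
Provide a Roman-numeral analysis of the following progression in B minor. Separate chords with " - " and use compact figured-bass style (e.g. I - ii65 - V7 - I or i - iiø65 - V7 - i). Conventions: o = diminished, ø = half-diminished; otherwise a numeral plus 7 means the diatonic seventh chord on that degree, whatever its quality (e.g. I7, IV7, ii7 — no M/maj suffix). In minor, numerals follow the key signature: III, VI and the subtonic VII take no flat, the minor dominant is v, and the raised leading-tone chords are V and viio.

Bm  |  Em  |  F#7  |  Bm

Bm: root B is the tonic; minor triad there is i.
Em: minor triad on E = scale degree 4 → iv.
F#7: dominant seventh chord on F# = scale degree 5 → V7.
Bm has root B, degree 1 in B minor, so i.

i - iv - V7 - i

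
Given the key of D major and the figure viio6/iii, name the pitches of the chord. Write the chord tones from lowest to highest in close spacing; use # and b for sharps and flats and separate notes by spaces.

viio6/iii is a secondary leading-tone chord. The target iii is F# in D major; the applied chord is rooted a semitone below, on E#.
Building a diminished triad on E# gives E#-G#-B.
The figured bass 6 indicates first inversion, placing the third (G#) in the bass: G#-B-E#.

G# B E#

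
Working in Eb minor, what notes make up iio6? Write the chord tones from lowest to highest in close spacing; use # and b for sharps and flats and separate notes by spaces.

Ab Cb F

In Eb minor, scale degree 2 is F, and the diatonic chord built there is a diminished triad.
Stacking thirds from F gives F-Ab-Cb.
With the 6 figure the chord is in first inversion; from the bass Ab upward in close position it reads Ab-Cb-F.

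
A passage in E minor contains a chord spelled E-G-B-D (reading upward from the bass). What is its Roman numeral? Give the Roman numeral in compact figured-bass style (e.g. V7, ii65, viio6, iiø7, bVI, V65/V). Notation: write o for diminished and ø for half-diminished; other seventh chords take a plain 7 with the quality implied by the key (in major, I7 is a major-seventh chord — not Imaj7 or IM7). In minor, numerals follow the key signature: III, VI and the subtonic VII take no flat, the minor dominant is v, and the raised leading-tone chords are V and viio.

The pitches E-G-B-D form a minor seventh chord rooted on E.
E is scale degree 1 in E minor, and a minor seventh chord on that degree is written i7.

i7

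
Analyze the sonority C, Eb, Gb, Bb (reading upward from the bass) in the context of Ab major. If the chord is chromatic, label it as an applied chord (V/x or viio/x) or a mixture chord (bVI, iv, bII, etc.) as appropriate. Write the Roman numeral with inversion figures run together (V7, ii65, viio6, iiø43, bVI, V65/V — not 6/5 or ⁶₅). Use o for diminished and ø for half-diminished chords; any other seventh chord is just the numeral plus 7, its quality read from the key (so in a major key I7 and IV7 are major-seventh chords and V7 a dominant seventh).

The pitches C-Eb-Gb-Bb form a half-diminished seventh chord rooted on C.
C sits a half step below Db (IV in Ab major); a diminished chord there is the applied leading-tone chord of IV.

viiø7/IV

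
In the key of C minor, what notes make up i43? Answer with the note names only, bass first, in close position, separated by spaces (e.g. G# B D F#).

G Bb C Eb

The numeral's case and figure indicate a minor seventh chord. In C minor its root, the tonic, is C.
That chord is spelled C-Eb-G-Bb.
The figured bass 43 indicates second inversion, placing the fifth (G) in the bass: G-Bb-C-Eb.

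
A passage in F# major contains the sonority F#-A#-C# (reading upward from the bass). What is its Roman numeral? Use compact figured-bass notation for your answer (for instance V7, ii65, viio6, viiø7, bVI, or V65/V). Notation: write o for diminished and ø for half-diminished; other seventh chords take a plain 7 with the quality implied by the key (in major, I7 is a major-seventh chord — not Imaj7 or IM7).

Stacked in thirds the chord is F#-A#-C#: a major triad on F#.
F# is scale degree 1 in F# major, and a major triad on that degree is written I.

I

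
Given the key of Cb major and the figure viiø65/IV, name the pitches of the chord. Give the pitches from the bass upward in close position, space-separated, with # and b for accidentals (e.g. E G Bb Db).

Gb Bbb Db Eb

The slash marks an applied leading-tone chord: viio of IV. In Cb major, IV is Fb, so the leading tone to it is Eb, a half step below.
Building a half-diminished seventh chord on Eb gives Eb-Gb-Bbb-Db.
The figured bass 65 indicates first inversion, placing the third (Gb) in the bass: Gb-Bbb-Db-Eb.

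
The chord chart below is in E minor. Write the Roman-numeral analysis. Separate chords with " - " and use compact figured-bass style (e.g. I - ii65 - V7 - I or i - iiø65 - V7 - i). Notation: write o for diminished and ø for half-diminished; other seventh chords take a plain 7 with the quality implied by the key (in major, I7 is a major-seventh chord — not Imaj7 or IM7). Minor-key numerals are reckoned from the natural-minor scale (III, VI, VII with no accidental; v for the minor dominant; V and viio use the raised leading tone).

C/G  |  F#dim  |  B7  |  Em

C/G: major triad on C = scale degree 6 → VI64.
F#dim has root F#, degree 2 in E minor, so iio.
B7 has root B, degree 5 in E minor, so V7.
Em: minor triad on E = scale degree 1 → i.

VI64 - iio - V7 - i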